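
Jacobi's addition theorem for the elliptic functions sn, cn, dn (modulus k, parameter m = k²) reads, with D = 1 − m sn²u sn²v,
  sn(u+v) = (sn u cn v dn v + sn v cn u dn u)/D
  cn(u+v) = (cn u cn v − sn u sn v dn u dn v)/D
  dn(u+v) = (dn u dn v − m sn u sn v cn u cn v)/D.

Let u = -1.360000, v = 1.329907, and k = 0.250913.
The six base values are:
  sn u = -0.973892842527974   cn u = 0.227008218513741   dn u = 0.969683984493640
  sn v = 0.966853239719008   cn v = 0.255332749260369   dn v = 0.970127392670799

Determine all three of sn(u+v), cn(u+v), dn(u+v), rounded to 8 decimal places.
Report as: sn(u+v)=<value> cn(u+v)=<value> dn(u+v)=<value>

m = k² = 0.062957333569
D = 1 − m·sn²u·sn²v = 0.94418000570114
sn(u+v) = (sn u·cn v·dn v + sn v·cn u·dn u)/D = -0.02840865084187945/0.94418000570114 = -0.03008817245688594
cn(u+v) = (cn u·cn v − sn u·sn v·dn u·dn v)/D = 0.9437525267373587/0.94418000570114 = 0.999547248447118
dn(u+v) = (dn u·dn v − m·sn u·sn v·cn u·cn v)/D = 0.9441530984744594/0.94418000570114 = 0.9999715020160158

sn(u+v)=-0.03008817 cn(u+v)=0.99954725 dn(u+v)=0.99997150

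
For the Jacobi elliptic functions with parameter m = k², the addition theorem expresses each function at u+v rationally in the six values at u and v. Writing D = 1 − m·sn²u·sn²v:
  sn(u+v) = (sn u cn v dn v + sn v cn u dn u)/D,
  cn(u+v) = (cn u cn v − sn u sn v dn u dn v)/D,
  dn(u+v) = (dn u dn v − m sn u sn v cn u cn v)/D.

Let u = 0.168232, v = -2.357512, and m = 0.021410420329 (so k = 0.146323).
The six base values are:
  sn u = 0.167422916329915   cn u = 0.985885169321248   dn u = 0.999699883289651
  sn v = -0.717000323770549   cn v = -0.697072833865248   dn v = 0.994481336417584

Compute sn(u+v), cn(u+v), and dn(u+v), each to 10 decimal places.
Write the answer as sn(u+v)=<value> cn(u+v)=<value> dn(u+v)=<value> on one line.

sn(u+v)=-0.8229836579 cn(u+v)=-0.5680650481 dn(u+v)=0.9927228603

m = k² = 0.021410420329
D = 1 − m·sn²u·sn²v = 0.9996914726263645
sn(u+v) = (sn u·cn v·dn v + sn v·cn u·dn u)/D = -0.8227297448796057/0.9996914726263645 = -0.8229836578661121
cn(u+v) = (cn u·cn v − sn u·sn v·dn u·dn v)/D = -0.5678897844936181/0.9996914726263645 = -0.568065048110966
dn(u+v) = (dn u·dn v − m·sn u·sn v·cn u·cn v)/D = 0.9924165781046377/0.9996914726263645 = 0.9927228602814683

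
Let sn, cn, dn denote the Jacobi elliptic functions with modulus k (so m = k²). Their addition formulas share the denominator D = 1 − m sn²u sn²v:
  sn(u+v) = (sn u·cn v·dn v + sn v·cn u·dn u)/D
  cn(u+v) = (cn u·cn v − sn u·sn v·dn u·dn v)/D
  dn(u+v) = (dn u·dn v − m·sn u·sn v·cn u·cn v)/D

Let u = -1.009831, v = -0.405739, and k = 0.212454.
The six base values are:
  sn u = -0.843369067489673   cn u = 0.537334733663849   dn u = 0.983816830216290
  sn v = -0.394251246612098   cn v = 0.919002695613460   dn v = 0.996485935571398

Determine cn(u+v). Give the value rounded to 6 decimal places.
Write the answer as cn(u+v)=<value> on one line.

cn(u+v)=0.168685

m = k² = 0.045136702116
D = 1 − m·sn²u·sn²v = 0.9950098763013457
cn(u+v) = (cn u·cn v − sn u·sn v·dn u·dn v)/D = 0.1678431703780982/0.9950098763013457 = 0.1686849290401071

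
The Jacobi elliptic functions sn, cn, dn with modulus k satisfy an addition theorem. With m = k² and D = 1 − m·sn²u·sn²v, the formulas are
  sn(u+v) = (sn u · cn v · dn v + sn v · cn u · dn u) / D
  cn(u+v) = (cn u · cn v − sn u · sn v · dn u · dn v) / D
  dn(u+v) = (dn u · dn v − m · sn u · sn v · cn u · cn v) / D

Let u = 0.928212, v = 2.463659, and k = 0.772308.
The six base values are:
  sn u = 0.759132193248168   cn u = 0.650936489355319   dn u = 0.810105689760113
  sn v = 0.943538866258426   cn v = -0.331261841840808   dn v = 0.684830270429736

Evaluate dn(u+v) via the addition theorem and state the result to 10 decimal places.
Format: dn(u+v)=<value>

dn(u+v)=0.9321573107

m = k² = 0.596459646864
D = 1 − m·sn²u·sn²v = 0.6939901017776596
dn(u+v) = (dn u·dn v − m·sn u·sn v·cn u·cn v)/D = 0.6469079469454635/0.6939901017776596 = 0.9321573107287916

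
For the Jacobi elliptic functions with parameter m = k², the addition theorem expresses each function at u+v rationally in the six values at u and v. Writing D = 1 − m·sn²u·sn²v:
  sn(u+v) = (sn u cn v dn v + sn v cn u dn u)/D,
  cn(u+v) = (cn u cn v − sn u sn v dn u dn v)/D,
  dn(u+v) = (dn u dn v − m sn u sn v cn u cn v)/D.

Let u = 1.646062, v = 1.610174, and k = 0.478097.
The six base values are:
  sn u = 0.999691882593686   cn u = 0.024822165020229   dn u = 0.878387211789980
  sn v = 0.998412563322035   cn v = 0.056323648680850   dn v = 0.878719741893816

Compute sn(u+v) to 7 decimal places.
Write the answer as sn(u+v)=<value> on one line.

sn(u+v)=0.0922535

m = k² = 0.228576741409
D = 1 − m·sn²u·sn²v = 0.7722887732599411
sn(u+v) = (sn u·cn v·dn v + sn v·cn u·dn u)/D = 0.07124631315941065/0.7722887732599411 = 0.09225346221034626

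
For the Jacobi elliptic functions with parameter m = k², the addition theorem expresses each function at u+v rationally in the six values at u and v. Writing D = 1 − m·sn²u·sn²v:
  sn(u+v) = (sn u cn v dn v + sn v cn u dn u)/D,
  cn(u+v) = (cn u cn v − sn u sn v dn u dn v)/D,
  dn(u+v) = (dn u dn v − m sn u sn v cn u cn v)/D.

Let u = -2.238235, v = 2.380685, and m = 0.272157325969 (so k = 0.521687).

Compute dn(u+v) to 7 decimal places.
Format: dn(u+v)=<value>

sn u = -0.8930125354507655, cn u = -0.4500317894635837, dn u = 0.8848515804227391
sn v = 0.8286968640503051, cn v = -0.5596976929675431, dn v = 0.9017200719984044
m = k² = 0.272157325969
D = 1 − m·sn²u·sn²v = 0.8509518703958658
dn(u+v) = (dn u·dn v − m·sn u·sn v·cn u·cn v)/D = 0.8486190296921775/0.8509518703958658 = 0.9972585515293562

dn(u+v)=0.9972586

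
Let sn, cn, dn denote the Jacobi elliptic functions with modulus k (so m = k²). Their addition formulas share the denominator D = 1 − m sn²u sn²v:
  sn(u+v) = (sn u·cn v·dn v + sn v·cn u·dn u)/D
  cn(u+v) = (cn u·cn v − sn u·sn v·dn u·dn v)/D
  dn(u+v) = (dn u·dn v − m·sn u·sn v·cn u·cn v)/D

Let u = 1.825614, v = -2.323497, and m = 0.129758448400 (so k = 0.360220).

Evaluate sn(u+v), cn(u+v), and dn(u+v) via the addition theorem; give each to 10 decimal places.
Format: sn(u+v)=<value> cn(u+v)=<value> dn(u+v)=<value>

sn u = 0.9826557520219038, cn u = -0.1854391356166944, dn u = 0.93525592363531
sn v = -0.7917523305601356, cn v = -0.6108422439980668, dn v = 0.9584665325360904
m = k² = 0.1297584484
D = 1 − m·sn²u·sn²v = 0.9214552528582505
sn(u+v) = (sn u·cn v·dn v + sn v·cn u·dn u)/D = -0.4380012570429896/0.9214552528582505 = -0.4753364373195107
cn(u+v) = (cn u·cn v − sn u·sn v·dn u·dn v)/D = 0.8107001183229365/0.9214552528582505 = 0.8798041096496395
dn(u+v) = (dn u·dn v − m·sn u·sn v·cn u·cn v)/D = 0.9078470467864845/0.9214552528582505 = 0.9852318318989936

sn(u+v)=-0.4753364373 cn(u+v)=0.8798041096 dn(u+v)=0.9852318319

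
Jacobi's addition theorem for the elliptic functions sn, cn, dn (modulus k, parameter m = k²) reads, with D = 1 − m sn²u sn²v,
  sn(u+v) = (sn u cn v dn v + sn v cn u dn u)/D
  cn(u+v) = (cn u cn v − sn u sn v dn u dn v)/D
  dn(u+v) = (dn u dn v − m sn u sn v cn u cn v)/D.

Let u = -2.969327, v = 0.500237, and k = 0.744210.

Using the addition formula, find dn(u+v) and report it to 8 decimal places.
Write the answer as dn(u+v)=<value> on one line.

sn u = -0.7099632452425352, cn u = -0.704238731116578, dn u = 0.8490193546555924
sn v = 0.4700146355499811, cn v = 0.8826586216475872, dn v = 0.9368282880990438
m = k² = 0.5538485241
D = 1 − m·sn²u·sn²v = 0.938328360020948
dn(u+v) = (dn u·dn v − m·sn u·sn v·cn u·cn v)/D = 0.6805036299302638/0.938328360020948 = 0.7252297371839764

dn(u+v)=0.72522974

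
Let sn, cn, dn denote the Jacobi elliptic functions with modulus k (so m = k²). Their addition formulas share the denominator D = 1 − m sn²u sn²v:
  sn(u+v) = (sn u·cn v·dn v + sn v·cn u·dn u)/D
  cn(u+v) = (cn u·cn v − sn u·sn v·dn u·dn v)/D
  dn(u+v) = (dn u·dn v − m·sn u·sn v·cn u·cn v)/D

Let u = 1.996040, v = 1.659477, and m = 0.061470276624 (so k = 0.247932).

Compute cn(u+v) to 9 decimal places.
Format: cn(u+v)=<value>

cn(u+v)=-0.894751259

sn u = 0.9255336965444451, cn u = -0.3786652566063793, dn u = 0.9733158711731667
sn v = 0.9980981493832196, cn v = -0.06164482296018241, dn v = 0.968897990297654
m = k² = 0.061470276624
D = 1 − m·sn²u·sn²v = 0.9475438831278227
cn(u+v) = (cn u·cn v − sn u·sn v·dn u·dn v)/D = -0.847816082664566/0.9475438831278227 = -0.8947512592935988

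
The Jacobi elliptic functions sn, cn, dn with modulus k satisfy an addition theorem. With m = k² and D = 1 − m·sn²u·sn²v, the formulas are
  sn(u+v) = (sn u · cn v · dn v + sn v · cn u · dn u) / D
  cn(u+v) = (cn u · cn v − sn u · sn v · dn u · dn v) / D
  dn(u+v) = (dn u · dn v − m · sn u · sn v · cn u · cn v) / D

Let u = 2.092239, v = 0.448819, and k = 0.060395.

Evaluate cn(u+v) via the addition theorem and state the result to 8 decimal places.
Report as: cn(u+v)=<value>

sn u = 0.8682467020300682, cn u = -0.496132708470133, dn u = 0.9986241942649761
sn v = 0.4338542422076466, cn v = 0.900983072270744, dn v = 0.9996566522263997
m = k² = 0.003647556025
D = 1 − m·sn²u·sn²v = 0.9994824218278194
cn(u+v) = (cn u·cn v − sn u·sn v·dn u·dn v)/D = -0.8230522725731544/0.9994824218278194 = -0.8234784870633186

cn(u+v)=-0.82347849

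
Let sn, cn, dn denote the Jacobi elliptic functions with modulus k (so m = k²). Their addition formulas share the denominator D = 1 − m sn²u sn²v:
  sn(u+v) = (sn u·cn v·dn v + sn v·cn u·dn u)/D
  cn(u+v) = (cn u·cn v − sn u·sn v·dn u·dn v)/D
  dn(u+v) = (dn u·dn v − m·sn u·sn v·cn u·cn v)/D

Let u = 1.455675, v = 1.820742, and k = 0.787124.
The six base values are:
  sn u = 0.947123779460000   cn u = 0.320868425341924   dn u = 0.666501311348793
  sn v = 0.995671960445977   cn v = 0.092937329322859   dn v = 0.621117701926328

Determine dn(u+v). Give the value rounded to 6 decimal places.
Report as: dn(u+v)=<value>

dn(u+v)=0.883143

m = k² = 0.619564191376
D = 1 − m·sn²u·sn²v = 0.4490244283139172
dn(u+v) = (dn u·dn v − m·sn u·sn v·cn u·cn v)/D = 0.3965526199623944/0.4490244283139172 = 0.8831426420416502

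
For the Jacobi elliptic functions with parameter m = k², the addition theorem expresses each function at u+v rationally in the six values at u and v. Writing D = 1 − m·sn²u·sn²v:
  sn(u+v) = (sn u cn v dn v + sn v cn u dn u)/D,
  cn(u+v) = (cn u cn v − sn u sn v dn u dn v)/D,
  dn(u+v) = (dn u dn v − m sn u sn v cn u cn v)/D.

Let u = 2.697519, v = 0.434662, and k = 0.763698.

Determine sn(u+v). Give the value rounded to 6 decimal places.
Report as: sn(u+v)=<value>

sn u = 0.8670820388259431, cn u = -0.4981653720858623, dn u = 0.7493370190646189
sn v = 0.4141523563290737, cn v = 0.9102075728904237, dn v = 0.9486634425707564
m = k² = 0.583234635204
D = 1 − m·sn²u·sn²v = 0.9247885502585532
sn(u+v) = (sn u·cn v·dn v + sn v·cn u·dn u)/D = 0.5941080738974121/0.9247885502585532 = 0.6424258537060292

sn(u+v)=0.642426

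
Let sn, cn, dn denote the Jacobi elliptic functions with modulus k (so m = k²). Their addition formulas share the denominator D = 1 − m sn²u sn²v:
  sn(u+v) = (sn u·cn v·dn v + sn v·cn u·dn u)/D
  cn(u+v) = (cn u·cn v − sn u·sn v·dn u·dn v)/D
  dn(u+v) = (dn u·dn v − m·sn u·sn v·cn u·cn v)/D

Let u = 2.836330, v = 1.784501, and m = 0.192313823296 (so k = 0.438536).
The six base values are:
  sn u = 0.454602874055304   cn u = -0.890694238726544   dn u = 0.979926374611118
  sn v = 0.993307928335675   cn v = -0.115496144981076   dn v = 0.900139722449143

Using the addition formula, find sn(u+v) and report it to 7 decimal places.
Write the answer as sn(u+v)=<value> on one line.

m = k² = 0.192313823296
D = 1 − m·sn²u·sn²v = 0.960785863169038
sn(u+v) = (sn u·cn v·dn v + sn v·cn u·dn u)/D = -0.9142355648259996/0.960785863169038 = -0.951549767614713

sn(u+v)=-0.9515498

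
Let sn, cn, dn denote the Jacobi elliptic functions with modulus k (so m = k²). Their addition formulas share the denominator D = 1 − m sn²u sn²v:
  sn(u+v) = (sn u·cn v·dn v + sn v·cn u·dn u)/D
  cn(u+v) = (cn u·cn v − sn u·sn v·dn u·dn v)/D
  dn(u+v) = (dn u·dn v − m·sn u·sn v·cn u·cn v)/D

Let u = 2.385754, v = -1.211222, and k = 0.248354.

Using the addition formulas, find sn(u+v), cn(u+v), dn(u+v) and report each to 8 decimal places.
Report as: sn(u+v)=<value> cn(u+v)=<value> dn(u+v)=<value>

sn(u+v)=0.91756538 cn(u+v)=0.39758494 dn(u+v)=0.97368898

sn u = 0.7182731198857773, cn u = -0.6957612559273129, dn u = 0.9839605856648928
sn v = -0.9311750816781185, cn v = 0.3645723073160513, dn v = 0.9728917328608727
m = k² = 0.061679709316
D = 1 − m·sn²u·sn²v = 0.9724079328831009
sn(u+v) = (sn u·cn v·dn v + sn v·cn u·dn u)/D = 0.892247850328884/0.9724079328831009 = 0.917565375761025
cn(u+v) = (cn u·cn v − sn u·sn v·dn u·dn v)/D = 0.386614745602739/0.9724079328831009 = 0.3975849358370221
dn(u+v) = (dn u·dn v − m·sn u·sn v·cn u·cn v)/D = 0.9468228912019169/0.9724079328831009 = 0.973688982971039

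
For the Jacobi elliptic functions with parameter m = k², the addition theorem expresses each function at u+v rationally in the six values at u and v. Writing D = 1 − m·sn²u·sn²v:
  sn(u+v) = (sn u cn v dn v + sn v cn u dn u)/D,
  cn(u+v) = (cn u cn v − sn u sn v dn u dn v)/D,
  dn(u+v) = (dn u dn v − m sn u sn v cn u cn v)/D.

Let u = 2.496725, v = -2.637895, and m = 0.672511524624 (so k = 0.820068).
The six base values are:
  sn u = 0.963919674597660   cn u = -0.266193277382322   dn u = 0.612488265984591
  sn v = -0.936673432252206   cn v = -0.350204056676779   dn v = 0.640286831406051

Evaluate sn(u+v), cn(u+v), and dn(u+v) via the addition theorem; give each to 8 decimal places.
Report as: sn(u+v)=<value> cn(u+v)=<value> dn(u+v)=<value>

m = k² = 0.672511524624
D = 1 − m·sn²u·sn²v = 0.4517762767117525
sn(u+v) = (sn u·cn v·dn v + sn v·cn u·dn u)/D = -0.06342523781649474/0.4517762767117525 = -0.140390810863586
cn(u+v) = (cn u·cn v − sn u·sn v·dn u·dn v)/D = 0.4473019599861541/0.4517762767117525 = 0.9900961671600718
dn(u+v) = (dn u·dn v − m·sn u·sn v·cn u·cn v)/D = 0.4487721595710404/0.4517762767117525 = 0.9933504318496368

sn(u+v)=-0.14039081 cn(u+v)=0.99009617 dn(u+v)=0.99335043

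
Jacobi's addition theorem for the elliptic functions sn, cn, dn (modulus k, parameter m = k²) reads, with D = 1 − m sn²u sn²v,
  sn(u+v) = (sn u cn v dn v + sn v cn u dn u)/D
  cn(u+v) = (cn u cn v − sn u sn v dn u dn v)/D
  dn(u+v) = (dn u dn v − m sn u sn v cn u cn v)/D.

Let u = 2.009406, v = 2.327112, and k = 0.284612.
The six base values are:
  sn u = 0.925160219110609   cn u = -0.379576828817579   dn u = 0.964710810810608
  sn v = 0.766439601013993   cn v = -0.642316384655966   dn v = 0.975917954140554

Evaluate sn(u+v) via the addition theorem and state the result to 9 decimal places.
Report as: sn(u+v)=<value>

sn(u+v)=-0.897129767

m = k² = 0.081003990544
D = 1 − m·sn²u·sn²v = 0.959271708988735
sn(u+v) = (sn u·cn v·dn v + sn v·cn u·dn u)/D = -0.8605912047326965/0.959271708988735 = -0.8971297669561551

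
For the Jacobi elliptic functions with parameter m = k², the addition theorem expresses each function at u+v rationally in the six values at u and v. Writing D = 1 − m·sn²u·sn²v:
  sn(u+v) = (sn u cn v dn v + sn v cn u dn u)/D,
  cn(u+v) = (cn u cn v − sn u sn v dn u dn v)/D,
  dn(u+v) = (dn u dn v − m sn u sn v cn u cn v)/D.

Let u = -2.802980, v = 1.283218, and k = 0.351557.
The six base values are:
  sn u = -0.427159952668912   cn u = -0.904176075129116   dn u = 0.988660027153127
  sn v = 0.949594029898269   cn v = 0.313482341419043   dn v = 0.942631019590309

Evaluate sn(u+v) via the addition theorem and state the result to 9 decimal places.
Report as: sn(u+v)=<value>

m = k² = 0.123592324249
D = 1 − m·sn²u·sn²v = 0.9796647970987475
sn(u+v) = (sn u·cn v·dn v + sn v·cn u·dn u)/D = -0.9750886881367104/0.9796647970987475 = -0.9953289033396024

sn(u+v)=-0.995328903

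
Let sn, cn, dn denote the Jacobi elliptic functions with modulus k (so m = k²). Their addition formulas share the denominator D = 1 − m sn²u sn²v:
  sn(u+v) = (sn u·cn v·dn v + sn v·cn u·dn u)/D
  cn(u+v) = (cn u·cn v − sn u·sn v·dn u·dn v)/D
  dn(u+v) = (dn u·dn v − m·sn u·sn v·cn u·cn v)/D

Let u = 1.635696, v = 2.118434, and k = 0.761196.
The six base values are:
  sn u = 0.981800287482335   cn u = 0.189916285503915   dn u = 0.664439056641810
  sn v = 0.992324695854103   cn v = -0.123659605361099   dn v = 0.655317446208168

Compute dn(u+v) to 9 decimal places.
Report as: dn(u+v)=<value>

dn(u+v)=0.997013390

m = k² = 0.579419350416
D = 1 − m·sn²u·sn²v = 0.4500199904729294
dn(u+v) = (dn u·dn v − m·sn u·sn v·cn u·cn v)/D = 0.4486759562288521/0.4500199904729294 = 0.9970133899103796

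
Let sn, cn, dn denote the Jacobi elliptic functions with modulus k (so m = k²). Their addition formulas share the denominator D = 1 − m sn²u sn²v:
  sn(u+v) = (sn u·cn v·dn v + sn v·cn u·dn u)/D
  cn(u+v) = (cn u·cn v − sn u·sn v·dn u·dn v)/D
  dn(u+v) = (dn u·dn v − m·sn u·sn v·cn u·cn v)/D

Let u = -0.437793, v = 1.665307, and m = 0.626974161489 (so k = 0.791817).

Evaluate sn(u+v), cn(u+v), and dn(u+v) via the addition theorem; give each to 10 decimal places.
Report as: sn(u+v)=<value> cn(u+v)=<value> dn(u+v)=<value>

sn(u+v)=0.8842481597 cn(u+v)=0.4670173360 dn(u+v)=0.7139833040

sn u = -0.4163231734537598, cn u = 0.9092167042269905, dn u = 0.9441025966590628
sn v = 0.981226641345669, cn v = 0.1928581818681746, dn v = 0.6295599176955231
m = k² = 0.626974161489
D = 1 − m·sn²u·sn²v = 0.895371625916787
sn(u+v) = (sn u·cn v·dn v + sn v·cn u·dn u)/D = 0.7917307124512294/0.895371625916787 = 0.8842481596851612
cn(u+v) = (cn u·cn v − sn u·sn v·dn u·dn v)/D = 0.4181540714358039/0.895371625916787 = 0.4670173359666702
dn(u+v) = (dn u·dn v − m·sn u·sn v·cn u·cn v)/D = 0.6392803918108971/0.895371625916787 = 0.7139833040345974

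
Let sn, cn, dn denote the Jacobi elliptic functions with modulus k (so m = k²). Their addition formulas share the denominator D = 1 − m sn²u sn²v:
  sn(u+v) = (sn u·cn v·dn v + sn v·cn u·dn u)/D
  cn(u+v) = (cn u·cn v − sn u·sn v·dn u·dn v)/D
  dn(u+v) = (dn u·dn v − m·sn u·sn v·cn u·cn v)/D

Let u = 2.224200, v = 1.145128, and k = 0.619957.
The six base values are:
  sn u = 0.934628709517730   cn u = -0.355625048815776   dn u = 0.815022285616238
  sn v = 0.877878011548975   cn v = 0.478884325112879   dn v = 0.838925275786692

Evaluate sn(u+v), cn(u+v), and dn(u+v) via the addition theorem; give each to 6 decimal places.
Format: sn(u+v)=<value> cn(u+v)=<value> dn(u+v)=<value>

sn(u+v)=0.163289 cn(u+v)=-0.986578 dn(u+v)=0.994863

m = k² = 0.384346681849
D = 1 − m·sn²u·sn²v = 0.7412563422342169
sn(u+v) = (sn u·cn v·dn v + sn v·cn u·dn u)/D = 0.1210391513550947/0.7412563422342169 = 0.1632891949231372
cn(u+v) = (cn u·cn v − sn u·sn v·dn u·dn v)/D = -0.7313073832128929/0.7412563422342169 = -0.9865782476931841
dn(u+v) = (dn u·dn v − m·sn u·sn v·cn u·cn v)/D = 0.7374483731099784/0.7412563422342169 = 0.9948628174799005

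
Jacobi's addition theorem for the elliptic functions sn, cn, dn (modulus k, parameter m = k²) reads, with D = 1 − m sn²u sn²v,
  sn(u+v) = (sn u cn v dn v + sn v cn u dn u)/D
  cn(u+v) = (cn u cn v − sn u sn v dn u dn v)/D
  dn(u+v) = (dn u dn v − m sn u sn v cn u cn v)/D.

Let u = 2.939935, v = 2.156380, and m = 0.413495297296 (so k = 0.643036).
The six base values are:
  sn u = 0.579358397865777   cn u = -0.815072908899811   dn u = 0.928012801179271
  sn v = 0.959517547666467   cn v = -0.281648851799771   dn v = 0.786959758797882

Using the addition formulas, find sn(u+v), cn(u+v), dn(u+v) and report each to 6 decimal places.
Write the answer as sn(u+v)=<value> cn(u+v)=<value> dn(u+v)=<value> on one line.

m = k² = 0.413495297296
D = 1 − m·sn²u·sn²v = 0.872217602959424
sn(u+v) = (sn u·cn v·dn v + sn v·cn u·dn u)/D = -0.8541898960842331/0.872217602959424 = -0.9793311820192311
cn(u+v) = (cn u·cn v − sn u·sn v·dn u·dn v)/D = -0.1764175964576391/0.872217602959424 = -0.2022632836795042
dn(u+v) = (dn u·dn v − m·sn u·sn v·cn u·cn v)/D = 0.6775401697724835/0.872217602959424 = 0.7768017607917998

sn(u+v)=-0.979331 cn(u+v)=-0.202263 dn(u+v)=0.776802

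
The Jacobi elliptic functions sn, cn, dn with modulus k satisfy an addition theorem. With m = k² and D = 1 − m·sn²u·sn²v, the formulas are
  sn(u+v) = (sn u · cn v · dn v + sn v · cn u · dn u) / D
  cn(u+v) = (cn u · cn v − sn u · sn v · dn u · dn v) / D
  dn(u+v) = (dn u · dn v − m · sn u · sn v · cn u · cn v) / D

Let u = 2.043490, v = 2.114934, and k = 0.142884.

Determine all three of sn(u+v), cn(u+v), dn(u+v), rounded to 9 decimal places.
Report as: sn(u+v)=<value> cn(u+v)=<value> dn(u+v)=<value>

sn(u+v)=-0.840292682 cn(u+v)=-0.542133017 dn(u+v)=0.992766108

sn u = 0.895990391196791, cn u = -0.4440734386146298, dn u = 0.9917712390339018
sn v = 0.8622922836063474, cn v = -0.5064109177663437, dn v = 0.9923808972623655
m = k² = 0.020415837456
D = 1 − m·sn²u·sn²v = 0.9878133902705425
sn(u+v) = (sn u·cn v·dn v + sn v·cn u·dn u)/D = -0.8300523631241805/0.9878133902705425 = -0.8402926820994455
cn(u+v) = (cn u·cn v − sn u·sn v·dn u·dn v)/D = -0.5355262537632928/0.9878133902705425 = -0.5421330172661689
dn(u+v) = (dn u·dn v − m·sn u·sn v·cn u·cn v)/D = 0.9806676546704768/0.9878133902705425 = 0.9927661077786072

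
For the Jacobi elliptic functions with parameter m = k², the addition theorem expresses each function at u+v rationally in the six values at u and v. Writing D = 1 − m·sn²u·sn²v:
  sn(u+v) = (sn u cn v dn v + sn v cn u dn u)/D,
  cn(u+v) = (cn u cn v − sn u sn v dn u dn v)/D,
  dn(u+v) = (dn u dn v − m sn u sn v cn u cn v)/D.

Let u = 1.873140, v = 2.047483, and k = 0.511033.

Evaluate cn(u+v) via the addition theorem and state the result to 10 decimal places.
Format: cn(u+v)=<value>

sn u = 0.9878477687812268, cn u = -0.1554245338225332, dn u = 0.8632229907106706
sn v = 0.9531392596754437, cn v = -0.3025319018968862, dn v = 0.8733542256025523
m = k² = 0.261154727089
D = 1 − m·sn²u·sn²v = 0.7684788586831571
cn(u+v) = (cn u·cn v − sn u·sn v·dn u·dn v)/D = -0.6628180376708659/0.7684788586831571 = -0.862506535061552

cn(u+v)=-0.8625065351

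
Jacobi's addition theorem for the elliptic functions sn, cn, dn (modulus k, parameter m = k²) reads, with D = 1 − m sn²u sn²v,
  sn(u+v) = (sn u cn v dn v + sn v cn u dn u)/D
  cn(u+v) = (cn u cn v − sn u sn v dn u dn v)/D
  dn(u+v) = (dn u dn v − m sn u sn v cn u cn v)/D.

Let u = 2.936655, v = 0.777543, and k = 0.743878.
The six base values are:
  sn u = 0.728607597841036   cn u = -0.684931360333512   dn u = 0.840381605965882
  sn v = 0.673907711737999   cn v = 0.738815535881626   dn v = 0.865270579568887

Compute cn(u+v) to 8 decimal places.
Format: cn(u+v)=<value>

cn(u+v)=-0.99595384

m = k² = 0.553354478884
D = 1 − m·sn²u·sn²v = 0.866588989630334
cn(u+v) = (cn u·cn v − sn u·sn v·dn u·dn v)/D = -0.863082635433483/0.866588989630334 = -0.9959538440497072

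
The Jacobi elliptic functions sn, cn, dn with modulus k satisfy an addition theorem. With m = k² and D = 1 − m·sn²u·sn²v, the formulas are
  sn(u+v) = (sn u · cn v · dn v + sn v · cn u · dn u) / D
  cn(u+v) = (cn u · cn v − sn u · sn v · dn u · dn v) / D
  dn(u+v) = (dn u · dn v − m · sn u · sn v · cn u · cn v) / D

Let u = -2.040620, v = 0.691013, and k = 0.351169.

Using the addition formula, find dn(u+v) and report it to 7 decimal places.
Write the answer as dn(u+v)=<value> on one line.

dn(u+v)=0.9405338

sn u = -0.9239644992295743, cn u = -0.382478240117581, dn u = 0.945896780122322
sn v = 0.6325657711710928, cn v = 0.77450664628699, dn v = 0.97501535159663
m = k² = 0.123319666561
D = 1 − m·sn²u·sn²v = 0.9578736057511548
dn(u+v) = (dn u·dn v − m·sn u·sn v·cn u·cn v)/D = 0.9009125387042904/0.9578736057511548 = 0.9405338379668619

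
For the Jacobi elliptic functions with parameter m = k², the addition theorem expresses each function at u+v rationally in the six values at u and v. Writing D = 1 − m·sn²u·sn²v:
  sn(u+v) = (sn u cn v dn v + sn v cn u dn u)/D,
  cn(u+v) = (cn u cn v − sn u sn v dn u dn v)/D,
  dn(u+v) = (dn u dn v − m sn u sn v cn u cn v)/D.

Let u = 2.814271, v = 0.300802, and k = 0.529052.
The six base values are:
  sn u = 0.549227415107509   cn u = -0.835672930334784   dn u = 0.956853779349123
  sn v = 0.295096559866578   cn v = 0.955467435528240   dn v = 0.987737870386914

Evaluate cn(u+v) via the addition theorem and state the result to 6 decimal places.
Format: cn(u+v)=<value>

m = k² = 0.279896018704
D = 1 − m·sn²u·sn²v = 0.9926475948790557
cn(u+v) = (cn u·cn v − sn u·sn v·dn u·dn v)/D = -0.9516388256094181/0.9926475948790557 = -0.9586874843789511

cn(u+v)=-0.958687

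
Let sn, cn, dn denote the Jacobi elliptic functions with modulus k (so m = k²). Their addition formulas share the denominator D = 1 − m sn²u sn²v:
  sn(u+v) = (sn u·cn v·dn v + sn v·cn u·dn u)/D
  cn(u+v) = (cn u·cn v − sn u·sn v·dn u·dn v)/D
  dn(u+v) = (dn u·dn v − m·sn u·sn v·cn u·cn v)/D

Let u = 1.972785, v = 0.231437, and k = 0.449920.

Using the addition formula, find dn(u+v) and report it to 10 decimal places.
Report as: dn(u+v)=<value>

sn u = 0.9611987736824342, cn u = -0.2758566973473449, dn u = 0.9016518956320769
sn v = 0.2289738924190312, cn v = 0.973432563966543, dn v = 0.9946792916639772
m = k² = 0.2024280064
D = 1 − m·sn²u·sn²v = 0.9901945179724682
dn(u+v) = (dn u·dn v − m·sn u·sn v·cn u·cn v)/D = 0.9088179942714677/0.9901945179724682 = 0.9178176386316217

dn(u+v)=0.9178176386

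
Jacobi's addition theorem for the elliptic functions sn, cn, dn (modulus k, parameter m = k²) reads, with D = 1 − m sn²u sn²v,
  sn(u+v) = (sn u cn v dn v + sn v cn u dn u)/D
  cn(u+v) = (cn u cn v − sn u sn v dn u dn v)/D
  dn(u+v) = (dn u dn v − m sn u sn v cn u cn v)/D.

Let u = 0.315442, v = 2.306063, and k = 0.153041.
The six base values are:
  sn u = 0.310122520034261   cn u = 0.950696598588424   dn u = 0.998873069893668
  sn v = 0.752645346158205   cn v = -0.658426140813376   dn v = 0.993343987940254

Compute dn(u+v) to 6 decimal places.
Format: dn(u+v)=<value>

dn(u+v)=0.996919

m = k² = 0.023421547681
D = 1 − m·sn²u·sn²v = 0.9987239639046115
dn(u+v) = (dn u·dn v − m·sn u·sn v·cn u·cn v)/D = 0.9956466238919849/0.9987239639046115 = 0.9969187281733029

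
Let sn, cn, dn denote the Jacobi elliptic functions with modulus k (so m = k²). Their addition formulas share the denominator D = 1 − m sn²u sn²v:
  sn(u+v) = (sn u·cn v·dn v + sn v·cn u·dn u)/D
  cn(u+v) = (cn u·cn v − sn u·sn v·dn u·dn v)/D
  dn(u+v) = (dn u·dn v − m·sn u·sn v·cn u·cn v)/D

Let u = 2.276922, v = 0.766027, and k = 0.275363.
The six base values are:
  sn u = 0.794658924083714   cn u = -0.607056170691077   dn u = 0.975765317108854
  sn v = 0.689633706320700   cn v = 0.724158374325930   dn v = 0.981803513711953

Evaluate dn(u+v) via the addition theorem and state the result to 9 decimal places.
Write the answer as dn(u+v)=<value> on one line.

m = k² = 0.075824781769
D = 1 − m·sn²u·sn²v = 0.9772275551788218
dn(u+v) = (dn u·dn v − m·sn u·sn v·cn u·cn v)/D = 0.9762770532958614/0.9772275551788218 = 0.9990273484635966

dn(u+v)=0.999027348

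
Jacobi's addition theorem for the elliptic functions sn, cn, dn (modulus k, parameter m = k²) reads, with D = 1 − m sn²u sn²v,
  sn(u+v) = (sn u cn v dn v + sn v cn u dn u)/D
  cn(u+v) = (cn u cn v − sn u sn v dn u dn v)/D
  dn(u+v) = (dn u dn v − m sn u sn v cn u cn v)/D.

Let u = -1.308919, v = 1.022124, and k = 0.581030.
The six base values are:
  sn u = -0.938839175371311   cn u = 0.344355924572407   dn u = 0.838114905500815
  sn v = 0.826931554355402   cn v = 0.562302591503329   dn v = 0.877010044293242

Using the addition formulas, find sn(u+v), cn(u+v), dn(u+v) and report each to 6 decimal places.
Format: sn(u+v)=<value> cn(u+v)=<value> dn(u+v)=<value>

m = k² = 0.3375958609
D = 1 − m·sn²u·sn²v = 0.7965214433505784
sn(u+v) = (sn u·cn v·dn v + sn v·cn u·dn u)/D = -0.2243232865990317/0.7965214433505784 = -0.2816286849170221
cn(u+v) = (cn u·cn v − sn u·sn v·dn u·dn v)/D = 0.7642810169085042/0.7965214433505784 = 0.9595234670563866
dn(u+v) = (dn u·dn v − m·sn u·sn v·cn u·cn v)/D = 0.7857851294722133/0.7965214433505784 = 0.9865209983133628

sn(u+v)=-0.281629 cn(u+v)=0.959523 dn(u+v)=0.986521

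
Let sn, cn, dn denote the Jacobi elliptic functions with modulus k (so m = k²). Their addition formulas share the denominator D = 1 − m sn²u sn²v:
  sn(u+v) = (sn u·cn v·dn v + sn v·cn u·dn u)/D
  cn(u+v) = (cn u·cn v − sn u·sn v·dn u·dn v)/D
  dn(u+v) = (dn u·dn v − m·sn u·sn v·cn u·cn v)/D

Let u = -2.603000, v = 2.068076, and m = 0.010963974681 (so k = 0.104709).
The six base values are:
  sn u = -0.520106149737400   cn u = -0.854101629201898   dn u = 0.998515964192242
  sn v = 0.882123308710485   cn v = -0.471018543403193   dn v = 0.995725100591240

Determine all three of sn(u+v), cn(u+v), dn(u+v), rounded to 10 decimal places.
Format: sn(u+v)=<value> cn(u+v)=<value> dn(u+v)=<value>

m = k² = 0.010963974681
D = 1 − m·sn²u·sn²v = 0.997692133956256
sn(u+v) = (sn u·cn v·dn v + sn v·cn u·dn u)/D = -0.5083724707411908/0.997692133956256 = -0.5095484402841654
cn(u+v) = (cn u·cn v − sn u·sn v·dn u·dn v)/D = 0.8584561870885928/0.997692133956256 = 0.8604419718981486
dn(u+v) = (dn u·dn v − m·sn u·sn v·cn u·cn v)/D = 0.9962710657120867/0.997692133956256 = 0.998575644534217

sn(u+v)=-0.5095484403 cn(u+v)=0.8604419719 dn(u+v)=0.9985756445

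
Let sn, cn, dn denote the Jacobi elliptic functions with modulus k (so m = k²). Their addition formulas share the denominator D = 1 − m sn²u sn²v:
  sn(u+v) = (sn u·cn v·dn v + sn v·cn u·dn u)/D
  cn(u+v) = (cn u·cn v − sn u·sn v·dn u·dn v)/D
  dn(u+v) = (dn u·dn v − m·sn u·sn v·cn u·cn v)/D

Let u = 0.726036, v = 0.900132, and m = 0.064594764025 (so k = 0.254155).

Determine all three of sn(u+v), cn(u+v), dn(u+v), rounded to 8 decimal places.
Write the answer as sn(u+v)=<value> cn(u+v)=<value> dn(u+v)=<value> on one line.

sn u = 0.6611365866400222, cn u = 0.7502655621884697, dn u = 0.9857816828207167
sn v = 0.7792482928737031, cn v = 0.6267153245720256, dn v = 0.9801919490407809
m = k² = 0.064594764025
D = 1 − m·sn²u·sn²v = 0.9828552397026572
sn(u+v) = (sn u·cn v·dn v + sn v·cn u·dn u)/D = 0.9824675915613887/0.9828552397026572 = 0.9996055897902261
cn(u+v) = (cn u·cn v − sn u·sn v·dn u·dn v)/D = -0.02760169818203464/0.9828552397026572 = -0.02808317752915981
dn(u+v) = (dn u·dn v − m·sn u·sn v·cn u·cn v)/D = 0.9506075984726107/0.9828552397026572 = 0.967189836379361

sn(u+v)=0.99960559 cn(u+v)=-0.02808318 dn(u+v)=0.96718984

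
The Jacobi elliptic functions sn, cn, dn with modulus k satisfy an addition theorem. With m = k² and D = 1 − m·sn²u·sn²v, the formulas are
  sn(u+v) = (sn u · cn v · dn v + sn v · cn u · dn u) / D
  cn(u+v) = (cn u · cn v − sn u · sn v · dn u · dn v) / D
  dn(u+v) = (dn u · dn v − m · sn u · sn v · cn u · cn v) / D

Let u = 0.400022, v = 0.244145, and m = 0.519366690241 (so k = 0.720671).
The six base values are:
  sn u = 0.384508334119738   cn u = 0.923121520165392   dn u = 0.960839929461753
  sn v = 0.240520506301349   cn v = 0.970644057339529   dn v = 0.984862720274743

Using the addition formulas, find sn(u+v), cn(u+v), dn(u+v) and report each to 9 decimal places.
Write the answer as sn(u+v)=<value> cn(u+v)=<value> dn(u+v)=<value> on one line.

m = k² = 0.519366690241
D = 1 − m·sn²u·sn²v = 0.9955578847073323
sn(u+v) = (sn u·cn v·dn v + sn v·cn u·dn u)/D = 0.5809061413694723/0.9955578847073323 = 0.583498107234863
cn(u+v) = (cn u·cn v − sn u·sn v·dn u·dn v)/D = 0.8085069923767936/0.9955578847073323 = 0.8121144986104683
dn(u+v) = (dn u·dn v − m·sn u·sn v·cn u·cn v)/D = 0.9032575501876256/0.9955578847073323 = 0.907287827320216

sn(u+v)=0.583498107 cn(u+v)=0.812114499 dn(u+v)=0.907287827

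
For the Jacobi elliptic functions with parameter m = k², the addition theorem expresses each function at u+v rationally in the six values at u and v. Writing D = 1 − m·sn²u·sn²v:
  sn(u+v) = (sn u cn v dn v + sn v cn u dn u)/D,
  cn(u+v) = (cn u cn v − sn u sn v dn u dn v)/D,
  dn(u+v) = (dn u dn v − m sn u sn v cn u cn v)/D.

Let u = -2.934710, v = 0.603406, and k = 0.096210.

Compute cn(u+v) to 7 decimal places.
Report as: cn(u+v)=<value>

cn(u+v)=-0.6845140

sn u = -0.2125419966310501, cn u = -0.9771519327454082, dn u = 0.9997909041791878
sn v = 0.5671908379829967, cn v = 0.823586396990714, dn v = 0.9985099785442643
m = k² = 0.0092563641
D = 1 − m·sn²u·sn²v = 0.9998654795364323
cn(u+v) = (cn u·cn v − sn u·sn v·dn u·dn v)/D = -0.6844219606381805/0.9998654795364323 = -0.6845140417844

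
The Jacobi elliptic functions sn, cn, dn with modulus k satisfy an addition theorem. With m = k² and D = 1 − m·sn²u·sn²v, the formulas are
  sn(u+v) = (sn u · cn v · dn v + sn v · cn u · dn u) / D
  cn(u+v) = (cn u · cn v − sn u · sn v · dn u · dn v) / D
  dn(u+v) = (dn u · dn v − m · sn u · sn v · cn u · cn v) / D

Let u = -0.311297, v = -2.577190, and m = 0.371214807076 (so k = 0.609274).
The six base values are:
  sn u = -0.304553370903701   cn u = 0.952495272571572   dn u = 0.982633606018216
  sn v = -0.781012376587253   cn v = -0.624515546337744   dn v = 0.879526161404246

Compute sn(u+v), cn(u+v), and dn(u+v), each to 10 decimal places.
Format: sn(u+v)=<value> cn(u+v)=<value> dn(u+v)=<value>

m = k² = 0.371214807076
D = 1 − m·sn²u·sn²v = 0.9789976474221822
sn(u+v) = (sn u·cn v·dn v + sn v·cn u·dn u)/D = -0.5637071582746238/0.9789976474221822 = -0.5758003196013108
cn(u+v) = (cn u·cn v − sn u·sn v·dn u·dn v)/D = -0.8004190361105335/0.9789976474221822 = -0.8175903570535971
dn(u+v) = (dn u·dn v − m·sn u·sn v·cn u·cn v)/D = 0.9167753477579648/0.9789976474221822 = 0.9364428506768569

sn(u+v)=-0.5758003196 cn(u+v)=-0.8175903571 dn(u+v)=0.9364428507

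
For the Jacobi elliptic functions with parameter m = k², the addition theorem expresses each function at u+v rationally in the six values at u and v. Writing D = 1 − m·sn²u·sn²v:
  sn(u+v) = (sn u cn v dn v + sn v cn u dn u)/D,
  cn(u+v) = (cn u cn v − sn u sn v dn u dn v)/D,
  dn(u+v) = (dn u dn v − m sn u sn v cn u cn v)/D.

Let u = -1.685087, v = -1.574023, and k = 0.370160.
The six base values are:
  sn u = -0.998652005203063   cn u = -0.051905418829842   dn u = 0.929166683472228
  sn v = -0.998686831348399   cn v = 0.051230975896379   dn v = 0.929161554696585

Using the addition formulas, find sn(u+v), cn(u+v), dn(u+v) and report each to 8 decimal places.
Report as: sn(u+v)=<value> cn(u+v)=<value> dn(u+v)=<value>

sn(u+v)=0.00072683 cn(u+v)=-0.99999974 dn(u+v)=0.99999996

m = k² = 0.1370184256
D = 1 − m·sn²u·sn²v = 0.8637093771217595
sn(u+v) = (sn u·cn v·dn v + sn v·cn u·dn u)/D = 0.0006277671766071015/0.8637093771217595 = 0.0007268268624095341
cn(u+v) = (cn u·cn v − sn u·sn v·dn u·dn v)/D = -0.8637091489827057/0.8637093771217595 = -0.9999997358613212
dn(u+v) = (dn u·dn v − m·sn u·sn v·cn u·cn v)/D = 0.8637093458625091/0.8637093771217595 = 0.9999999638081382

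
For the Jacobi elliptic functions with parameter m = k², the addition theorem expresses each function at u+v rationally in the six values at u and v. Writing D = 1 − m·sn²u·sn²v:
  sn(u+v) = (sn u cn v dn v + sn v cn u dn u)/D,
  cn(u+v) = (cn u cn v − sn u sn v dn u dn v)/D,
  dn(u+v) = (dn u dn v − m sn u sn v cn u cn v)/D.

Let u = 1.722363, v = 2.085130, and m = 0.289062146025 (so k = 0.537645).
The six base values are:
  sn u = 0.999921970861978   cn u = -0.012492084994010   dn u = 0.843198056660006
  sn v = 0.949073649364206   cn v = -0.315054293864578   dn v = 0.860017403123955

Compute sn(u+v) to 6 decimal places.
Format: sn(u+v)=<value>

m = k² = 0.289062146025
D = 1 − m·sn²u·sn²v = 0.7396705649944805
sn(u+v) = (sn u·cn v·dn v + sn v·cn u·dn u)/D = -0.2809279126579954/0.7396705649944805 = -0.3798013953145367

sn(u+v)=-0.379801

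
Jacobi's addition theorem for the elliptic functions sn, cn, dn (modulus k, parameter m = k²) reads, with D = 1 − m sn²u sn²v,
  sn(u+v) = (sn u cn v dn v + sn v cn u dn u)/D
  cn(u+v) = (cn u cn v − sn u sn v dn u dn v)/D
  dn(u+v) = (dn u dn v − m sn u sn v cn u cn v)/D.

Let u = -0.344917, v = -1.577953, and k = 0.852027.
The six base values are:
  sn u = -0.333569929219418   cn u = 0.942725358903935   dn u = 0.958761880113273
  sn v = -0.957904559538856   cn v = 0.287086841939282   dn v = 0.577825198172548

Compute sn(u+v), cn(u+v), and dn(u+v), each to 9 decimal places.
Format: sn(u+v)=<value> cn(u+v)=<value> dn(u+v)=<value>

m = k² = 0.725950008729
D = 1 − m·sn²u·sn²v = 0.9258817799250989
sn(u+v) = (sn u·cn v·dn v + sn v·cn u·dn u)/D = -0.9211357950382518/0.9258817799250989 = -0.9948740919307959
cn(u+v) = (cn u·cn v − sn u·sn v·dn u·dn v)/D = 0.09362647860790799/0.9258817799250989 = 0.1011214181312458
dn(u+v) = (dn u·dn v − m·sn u·sn v·cn u·cn v)/D = 0.4912177832107557/0.9258817799250989 = 0.5305405008083145

sn(u+v)=-0.994874092 cn(u+v)=0.101121418 dn(u+v)=0.530540501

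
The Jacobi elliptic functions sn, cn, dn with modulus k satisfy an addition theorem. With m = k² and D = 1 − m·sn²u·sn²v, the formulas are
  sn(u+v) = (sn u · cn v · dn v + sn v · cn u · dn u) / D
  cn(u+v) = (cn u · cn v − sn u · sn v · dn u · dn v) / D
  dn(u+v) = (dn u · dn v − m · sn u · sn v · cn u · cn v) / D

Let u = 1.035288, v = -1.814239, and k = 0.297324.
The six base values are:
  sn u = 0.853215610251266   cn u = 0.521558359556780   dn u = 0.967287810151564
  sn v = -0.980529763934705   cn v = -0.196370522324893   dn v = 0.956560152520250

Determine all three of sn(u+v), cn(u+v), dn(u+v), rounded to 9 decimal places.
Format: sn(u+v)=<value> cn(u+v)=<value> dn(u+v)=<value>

m = k² = 0.088401560976
D = 1 − m·sn²u·sn²v = 0.9381272981202248
sn(u+v) = (sn u·cn v·dn v + sn v·cn u·dn u)/D = -0.6549425721455234/0.9381272981202248 = -0.6981382734068889
cn(u+v) = (cn u·cn v − sn u·sn v·dn u·dn v)/D = 0.6716643913962977/0.9381272981202248 = 0.7159629537933147
dn(u+v) = (dn u·dn v − m·sn u·sn v·cn u·cn v)/D = 0.9176943924759336/0.9381272981202248 = 0.9782194743877151

sn(u+v)=-0.698138273 cn(u+v)=0.715962954 dn(u+v)=0.978219474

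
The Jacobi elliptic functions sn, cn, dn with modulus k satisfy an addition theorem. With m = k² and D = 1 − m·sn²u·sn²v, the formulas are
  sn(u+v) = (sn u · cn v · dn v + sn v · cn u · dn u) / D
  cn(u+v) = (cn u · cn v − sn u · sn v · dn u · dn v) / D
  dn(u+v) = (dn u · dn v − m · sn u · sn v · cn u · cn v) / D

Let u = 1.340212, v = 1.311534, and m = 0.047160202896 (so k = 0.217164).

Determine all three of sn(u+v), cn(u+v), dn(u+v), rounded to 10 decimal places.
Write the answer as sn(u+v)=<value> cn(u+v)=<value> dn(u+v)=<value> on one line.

sn(u+v)=0.5027776681 cn(u+v)=-0.8644157660 dn(u+v)=0.9940214233

sn u = 0.9704341997226055, cn u = 0.2413658302426966, dn u = 0.977541421591361
sn v = 0.963286082490472, cn v = 0.2684770442331327, dn v = 0.9778747879512082
m = k² = 0.047160202896
D = 1 − m·sn²u·sn²v = 0.9587884999143103
sn(u+v) = (sn u·cn v·dn v + sn v·cn u·dn u)/D = 0.4820574461792498/0.9587884999143103 = 0.502777668090859
cn(u+v) = (cn u·cn v − sn u·sn v·dn u·dn v)/D = -0.828791895563098/0.9587884999143103 = -0.8644157659767191
dn(u+v) = (dn u·dn v − m·sn u·sn v·cn u·cn v)/D = 0.953056309349803/0.9587884999143103 = 0.9940214233222242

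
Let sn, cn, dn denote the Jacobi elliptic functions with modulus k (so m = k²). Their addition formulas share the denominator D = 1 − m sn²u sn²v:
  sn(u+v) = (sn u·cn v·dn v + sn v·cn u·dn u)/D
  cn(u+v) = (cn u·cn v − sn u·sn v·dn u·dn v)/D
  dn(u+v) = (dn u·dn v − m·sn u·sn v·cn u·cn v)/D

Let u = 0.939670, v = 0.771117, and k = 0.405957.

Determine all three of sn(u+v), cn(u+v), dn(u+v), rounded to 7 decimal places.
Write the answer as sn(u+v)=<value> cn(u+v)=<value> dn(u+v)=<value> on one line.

sn u = 0.7959831946355646, cn u = 0.6053187208882284, dn u = 0.9463528962567345
sn v = 0.6888982120502945, cn v = 0.7248580919282804, dn v = 0.9600982124985333
m = k² = 0.164801085849
D = 1 − m·sn²u·sn²v = 0.9504460838690394
sn(u+v) = (sn u·cn v·dn v + sn v·cn u·dn u)/D = 0.9485845135938288/0.9504460838690394 = 0.9980413720390824
cn(u+v) = (cn u·cn v − sn u·sn v·dn u·dn v)/D = -0.05945737054354305/0.9504460838690394 = -0.06255733129175121
dn(u+v) = (dn u·dn v − m·sn u·sn v·cn u·cn v)/D = 0.868940543530645/0.9504460838690394 = 0.9142449616851439

sn(u+v)=0.9980414 cn(u+v)=-0.0625573 dn(u+v)=0.9142450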